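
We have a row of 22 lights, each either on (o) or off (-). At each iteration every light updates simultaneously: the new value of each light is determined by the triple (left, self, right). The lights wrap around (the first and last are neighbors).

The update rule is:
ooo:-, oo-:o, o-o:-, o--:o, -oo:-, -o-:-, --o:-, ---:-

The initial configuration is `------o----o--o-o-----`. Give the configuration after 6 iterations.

iteration 1: -------o----o----o----
iteration 2: --------o----o----o---
iteration 3: ---------o----o----o--
iteration 4: ----------o----o----o-
iteration 5: -----------o----o----o
iteration 6: o-----------o----o----

o-----------o----o----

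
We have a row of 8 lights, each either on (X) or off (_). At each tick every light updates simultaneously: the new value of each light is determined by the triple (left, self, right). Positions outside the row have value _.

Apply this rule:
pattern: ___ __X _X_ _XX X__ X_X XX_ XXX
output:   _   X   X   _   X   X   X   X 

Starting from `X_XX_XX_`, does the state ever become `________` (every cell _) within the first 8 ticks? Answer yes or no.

no

XX_XX_XX
_XX_XX_X
X_XX_XXX
XX_XX_XX  (repeats tick 1; period 3)
tick 8: _XX_XX_X
tick 8 is _XX_XX_X, still not uniform _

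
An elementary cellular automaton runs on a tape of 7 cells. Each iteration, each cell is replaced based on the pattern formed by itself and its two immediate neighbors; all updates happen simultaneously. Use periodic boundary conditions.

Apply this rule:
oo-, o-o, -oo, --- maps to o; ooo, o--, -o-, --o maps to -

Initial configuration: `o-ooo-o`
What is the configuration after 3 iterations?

ooo-ooo
--ooo--
o-o-o-o

o-o-o-o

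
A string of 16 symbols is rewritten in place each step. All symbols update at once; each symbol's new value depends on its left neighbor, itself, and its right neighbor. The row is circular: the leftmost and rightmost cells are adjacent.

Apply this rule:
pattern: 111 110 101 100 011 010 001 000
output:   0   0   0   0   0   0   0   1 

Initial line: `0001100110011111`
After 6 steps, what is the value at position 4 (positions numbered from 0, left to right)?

0100000000000000
0001111111111111
0100000000000000  (repeats step 1; period 2)
step 6: 0001111111111111
position 4 holds 1

1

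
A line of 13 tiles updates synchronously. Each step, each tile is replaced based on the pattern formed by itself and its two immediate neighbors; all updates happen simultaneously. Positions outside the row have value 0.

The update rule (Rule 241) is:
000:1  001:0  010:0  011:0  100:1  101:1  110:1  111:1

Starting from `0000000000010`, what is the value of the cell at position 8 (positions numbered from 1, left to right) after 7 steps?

1111111111001
0111111111100
0011111111111
1001111111111
0100111111111
0010011111111
1001001111111
position 8 holds 1

1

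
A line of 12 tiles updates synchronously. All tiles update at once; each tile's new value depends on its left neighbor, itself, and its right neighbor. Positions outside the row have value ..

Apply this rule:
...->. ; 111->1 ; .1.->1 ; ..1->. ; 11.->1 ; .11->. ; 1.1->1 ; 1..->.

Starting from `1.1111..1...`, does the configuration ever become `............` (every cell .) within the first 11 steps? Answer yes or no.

11.111..1...
.11.11..1...
..11.1..1...
...111..1...
....11..1...
.....1..1...
.....1..1...  (fixed point — unchanged through step 11)
step 11 is .....1..1..., still not uniform .

no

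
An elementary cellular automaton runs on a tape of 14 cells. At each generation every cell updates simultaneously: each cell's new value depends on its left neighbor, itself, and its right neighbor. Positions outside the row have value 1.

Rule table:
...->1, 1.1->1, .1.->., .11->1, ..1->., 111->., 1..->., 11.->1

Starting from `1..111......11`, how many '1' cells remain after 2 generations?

1..1.1.1111.1.
1...1.11..11.1
count of 1: 7

7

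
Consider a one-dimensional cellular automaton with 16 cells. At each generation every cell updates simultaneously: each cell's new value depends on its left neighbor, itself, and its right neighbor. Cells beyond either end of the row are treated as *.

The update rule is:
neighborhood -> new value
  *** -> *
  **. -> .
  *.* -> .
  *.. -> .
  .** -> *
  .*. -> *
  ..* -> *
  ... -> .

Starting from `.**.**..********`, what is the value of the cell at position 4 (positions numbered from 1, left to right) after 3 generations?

*

.*..*..*********
.*.**.**********
.*.*..**********
position 4 holds *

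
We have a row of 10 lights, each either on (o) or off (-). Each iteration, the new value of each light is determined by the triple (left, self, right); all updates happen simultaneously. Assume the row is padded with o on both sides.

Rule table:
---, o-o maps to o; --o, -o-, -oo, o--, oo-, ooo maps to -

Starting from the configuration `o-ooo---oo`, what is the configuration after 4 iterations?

-oooo-----

-o----o---
o--oo---o-
------o--o
-oooo-----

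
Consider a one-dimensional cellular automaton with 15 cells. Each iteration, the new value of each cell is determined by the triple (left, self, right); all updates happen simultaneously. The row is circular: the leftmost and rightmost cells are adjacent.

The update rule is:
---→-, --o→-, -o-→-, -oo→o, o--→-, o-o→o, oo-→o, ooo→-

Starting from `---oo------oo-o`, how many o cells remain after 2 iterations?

4

iteration 1: ---oo------ooo-
iteration 2: ---oo------o-o-
count of o: 4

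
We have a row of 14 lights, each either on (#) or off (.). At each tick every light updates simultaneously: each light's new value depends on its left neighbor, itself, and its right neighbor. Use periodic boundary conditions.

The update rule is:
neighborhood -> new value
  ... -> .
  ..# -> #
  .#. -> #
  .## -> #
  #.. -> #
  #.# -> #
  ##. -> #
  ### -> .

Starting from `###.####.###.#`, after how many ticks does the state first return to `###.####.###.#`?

..###..###.###
###.####.###.#

2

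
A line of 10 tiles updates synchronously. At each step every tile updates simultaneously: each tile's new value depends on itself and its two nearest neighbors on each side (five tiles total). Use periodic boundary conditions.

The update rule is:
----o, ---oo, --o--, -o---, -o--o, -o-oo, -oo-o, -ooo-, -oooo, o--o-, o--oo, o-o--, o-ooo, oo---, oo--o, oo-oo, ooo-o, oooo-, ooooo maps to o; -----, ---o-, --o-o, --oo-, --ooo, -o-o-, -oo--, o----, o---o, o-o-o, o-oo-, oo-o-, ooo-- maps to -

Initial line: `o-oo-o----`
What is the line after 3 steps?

-o-o-oo-o-
o---o-o-oo
-o-----ooo

-o-----ooo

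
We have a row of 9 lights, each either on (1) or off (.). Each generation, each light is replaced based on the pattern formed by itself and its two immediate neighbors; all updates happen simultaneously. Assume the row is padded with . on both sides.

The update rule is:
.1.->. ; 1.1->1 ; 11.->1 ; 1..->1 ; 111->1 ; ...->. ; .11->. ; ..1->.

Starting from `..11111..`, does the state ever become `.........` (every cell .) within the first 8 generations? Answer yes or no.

yes

...11111.
....11111
.....1111
......111
.......11
........1
.........
all cells are . at generation 7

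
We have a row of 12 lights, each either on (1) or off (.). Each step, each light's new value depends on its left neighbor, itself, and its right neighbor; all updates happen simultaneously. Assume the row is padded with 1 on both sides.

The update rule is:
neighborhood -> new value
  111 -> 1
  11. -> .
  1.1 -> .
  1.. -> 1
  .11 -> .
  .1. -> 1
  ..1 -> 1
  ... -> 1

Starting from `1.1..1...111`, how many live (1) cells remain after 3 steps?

7

step 1: ..1111111.11
step 2: 11.11111...1
step 3: 1...111.111.
count of 1: 7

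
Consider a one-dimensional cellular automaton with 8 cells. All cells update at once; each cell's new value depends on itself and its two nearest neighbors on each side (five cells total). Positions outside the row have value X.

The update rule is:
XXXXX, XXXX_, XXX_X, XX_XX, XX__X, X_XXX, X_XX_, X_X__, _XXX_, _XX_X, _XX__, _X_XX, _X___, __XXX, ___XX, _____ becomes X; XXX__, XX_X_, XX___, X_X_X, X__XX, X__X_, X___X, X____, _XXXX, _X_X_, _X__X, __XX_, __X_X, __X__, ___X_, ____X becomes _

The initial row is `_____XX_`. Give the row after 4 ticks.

__X_X_XX
X____XX_
____X_XX
_____XX_

_____XX_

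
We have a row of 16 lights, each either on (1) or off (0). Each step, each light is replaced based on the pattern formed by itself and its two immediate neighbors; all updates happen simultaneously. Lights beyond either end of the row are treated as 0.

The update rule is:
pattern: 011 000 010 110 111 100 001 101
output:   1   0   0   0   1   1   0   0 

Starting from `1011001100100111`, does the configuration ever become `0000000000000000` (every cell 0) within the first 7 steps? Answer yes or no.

no

0010101010010110
0000000001000101
0000000000100000
0000000000010000
0000000000001000
0000000000000100
0000000000000010
step 7 is 0000000000000010, still not uniform 0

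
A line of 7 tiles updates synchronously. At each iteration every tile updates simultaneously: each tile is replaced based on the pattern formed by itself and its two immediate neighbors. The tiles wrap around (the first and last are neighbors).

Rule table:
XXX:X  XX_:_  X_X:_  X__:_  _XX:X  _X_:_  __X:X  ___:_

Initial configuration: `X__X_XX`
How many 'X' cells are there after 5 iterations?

__X__XX
_X__XX_
X__XX__
__XX__X
_XX__X_
count of X: 3

3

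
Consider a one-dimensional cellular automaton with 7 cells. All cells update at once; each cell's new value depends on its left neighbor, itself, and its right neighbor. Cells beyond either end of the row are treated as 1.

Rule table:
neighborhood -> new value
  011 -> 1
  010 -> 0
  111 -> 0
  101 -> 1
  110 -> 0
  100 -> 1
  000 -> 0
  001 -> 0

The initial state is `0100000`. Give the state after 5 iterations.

1010101

iteration 1: 1010000
iteration 2: 0101000
iteration 3: 1010100
iteration 4: 0101010
iteration 5: 1010101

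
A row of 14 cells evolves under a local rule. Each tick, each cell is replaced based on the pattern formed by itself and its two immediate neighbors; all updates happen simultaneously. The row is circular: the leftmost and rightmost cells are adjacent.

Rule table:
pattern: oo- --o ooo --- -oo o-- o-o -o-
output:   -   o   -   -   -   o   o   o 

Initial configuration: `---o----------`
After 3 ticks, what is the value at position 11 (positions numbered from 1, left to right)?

tick 1: --ooo---------
tick 2: -o---o--------
tick 3: ooo-ooo-------
position 11 holds -

-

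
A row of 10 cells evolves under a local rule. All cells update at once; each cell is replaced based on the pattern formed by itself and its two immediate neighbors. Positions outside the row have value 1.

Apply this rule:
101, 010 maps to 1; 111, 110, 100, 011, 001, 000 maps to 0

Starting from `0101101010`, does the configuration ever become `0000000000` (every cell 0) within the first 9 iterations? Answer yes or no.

1110011111
0000000000
all cells are 0 at iteration 2

yes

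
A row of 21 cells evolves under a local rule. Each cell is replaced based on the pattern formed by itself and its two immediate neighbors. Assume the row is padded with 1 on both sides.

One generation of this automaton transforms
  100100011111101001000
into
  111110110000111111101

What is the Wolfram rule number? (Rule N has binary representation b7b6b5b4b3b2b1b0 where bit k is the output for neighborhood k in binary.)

126

position 8: 111 → 0  (bit 7 = 0)
position 0: 110 → 1  (bit 6 = 1)
position 13: 101 → 1  (bit 5 = 1)
position 1: 100 → 1  (bit 4 = 1)
position 7: 011 → 1  (bit 3 = 1)
position 3: 010 → 1  (bit 2 = 1)
position 2: 001 → 1  (bit 1 = 1)
position 5: 000 → 0  (bit 0 = 0)
bits b7..b0 = 01111110 = 126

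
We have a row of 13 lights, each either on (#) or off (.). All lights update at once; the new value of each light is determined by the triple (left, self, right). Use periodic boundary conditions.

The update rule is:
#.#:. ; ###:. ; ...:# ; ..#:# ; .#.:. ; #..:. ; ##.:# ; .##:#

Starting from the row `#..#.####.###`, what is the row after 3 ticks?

.###..#..###.

#.#..#..#.#..
....#..#....#
.###..#..###.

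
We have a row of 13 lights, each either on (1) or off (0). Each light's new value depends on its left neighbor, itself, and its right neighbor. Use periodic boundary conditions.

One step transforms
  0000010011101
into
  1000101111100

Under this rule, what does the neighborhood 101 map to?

0

At position 11 the neighborhood is 101; the next row has 0 there.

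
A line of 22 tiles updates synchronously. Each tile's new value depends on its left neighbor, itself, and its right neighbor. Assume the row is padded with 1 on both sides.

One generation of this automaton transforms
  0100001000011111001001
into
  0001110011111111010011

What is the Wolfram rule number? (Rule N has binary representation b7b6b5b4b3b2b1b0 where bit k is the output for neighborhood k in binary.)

position 12: 111 → 1  (bit 7 = 1)
position 15: 110 → 1  (bit 6 = 1)
position 0: 101 → 0  (bit 5 = 0)
position 2: 100 → 0  (bit 4 = 0)
position 11: 011 → 1  (bit 3 = 1)
position 1: 010 → 0  (bit 2 = 0)
position 5: 001 → 1  (bit 1 = 1)
position 3: 000 → 1  (bit 0 = 1)
bits b7..b0 = 11001011 = 203

203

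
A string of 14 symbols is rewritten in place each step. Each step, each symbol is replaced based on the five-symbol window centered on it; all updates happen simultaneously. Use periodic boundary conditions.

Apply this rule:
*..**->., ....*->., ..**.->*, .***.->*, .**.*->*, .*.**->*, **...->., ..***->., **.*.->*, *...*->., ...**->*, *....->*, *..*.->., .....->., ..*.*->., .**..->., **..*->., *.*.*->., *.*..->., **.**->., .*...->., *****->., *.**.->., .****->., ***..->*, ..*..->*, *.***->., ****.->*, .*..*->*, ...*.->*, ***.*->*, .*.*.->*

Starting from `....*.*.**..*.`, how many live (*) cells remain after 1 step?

5

step 1: *..*.*.*....*.
count of *: 5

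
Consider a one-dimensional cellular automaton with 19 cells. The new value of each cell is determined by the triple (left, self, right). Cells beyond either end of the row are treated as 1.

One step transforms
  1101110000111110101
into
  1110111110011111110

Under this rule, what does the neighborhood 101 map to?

1

At position 2 the neighborhood is 101; the next row has 1 there.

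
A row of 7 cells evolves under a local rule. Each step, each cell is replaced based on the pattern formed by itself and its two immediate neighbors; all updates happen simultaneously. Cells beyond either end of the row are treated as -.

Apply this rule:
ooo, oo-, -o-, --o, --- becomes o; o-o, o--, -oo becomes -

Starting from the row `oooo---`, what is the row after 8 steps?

-ooo-oo
o-oo--o
o--o-oo
o-oo--o  (repeats step 2; period 2)
step 8: o-oo--o

o-oo--o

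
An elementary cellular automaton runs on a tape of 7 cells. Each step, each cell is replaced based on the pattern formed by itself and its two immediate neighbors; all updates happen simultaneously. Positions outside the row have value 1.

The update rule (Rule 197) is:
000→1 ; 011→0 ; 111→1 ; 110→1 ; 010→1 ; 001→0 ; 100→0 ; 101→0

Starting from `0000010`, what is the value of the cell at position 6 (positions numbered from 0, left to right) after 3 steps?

0111010
0011010
0001010
position 6 holds 0

0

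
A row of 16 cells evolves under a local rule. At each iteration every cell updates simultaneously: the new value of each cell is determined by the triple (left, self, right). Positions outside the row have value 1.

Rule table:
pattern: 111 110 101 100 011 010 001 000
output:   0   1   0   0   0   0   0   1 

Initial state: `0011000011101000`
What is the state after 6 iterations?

iteration 1: 0001011000100010
iteration 2: 0100001010001000
iteration 3: 0001100000100010
iteration 4: 0100101110001000
iteration 5: 0000000010100010
iteration 6: 0111111000001000

0111111000001000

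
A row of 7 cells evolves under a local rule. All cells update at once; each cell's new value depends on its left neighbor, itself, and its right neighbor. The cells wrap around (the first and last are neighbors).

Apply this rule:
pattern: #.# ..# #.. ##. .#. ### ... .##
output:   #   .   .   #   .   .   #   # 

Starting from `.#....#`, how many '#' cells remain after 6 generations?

#..##..
...##..
##.##.#
.######
##....#
.#.##.#
count of #: 4

4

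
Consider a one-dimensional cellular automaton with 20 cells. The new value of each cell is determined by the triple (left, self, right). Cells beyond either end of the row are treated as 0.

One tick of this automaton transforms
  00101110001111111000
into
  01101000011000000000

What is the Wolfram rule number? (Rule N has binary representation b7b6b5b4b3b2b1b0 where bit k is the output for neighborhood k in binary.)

14

position 5: 111 → 0  (bit 7 = 0)
position 6: 110 → 0  (bit 6 = 0)
position 3: 101 → 0  (bit 5 = 0)
position 7: 100 → 0  (bit 4 = 0)
position 4: 011 → 1  (bit 3 = 1)
position 2: 010 → 1  (bit 2 = 1)
position 1: 001 → 1  (bit 1 = 1)
position 0: 000 → 0  (bit 0 = 0)
bits b7..b0 = 00001110 = 14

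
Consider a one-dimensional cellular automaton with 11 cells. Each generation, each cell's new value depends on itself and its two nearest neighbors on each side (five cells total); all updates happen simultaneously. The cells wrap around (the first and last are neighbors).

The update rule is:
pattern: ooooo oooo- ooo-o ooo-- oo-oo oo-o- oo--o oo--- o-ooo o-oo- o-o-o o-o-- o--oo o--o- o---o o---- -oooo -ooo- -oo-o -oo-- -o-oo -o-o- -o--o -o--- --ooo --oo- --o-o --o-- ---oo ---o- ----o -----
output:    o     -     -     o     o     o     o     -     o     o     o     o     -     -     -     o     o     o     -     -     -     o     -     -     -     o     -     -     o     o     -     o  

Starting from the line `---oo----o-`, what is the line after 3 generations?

-o-oo--o--o

generation 1: o-oo--o-o--
generation 2: --o-o--oo--
generation 3: -o-oo--o--o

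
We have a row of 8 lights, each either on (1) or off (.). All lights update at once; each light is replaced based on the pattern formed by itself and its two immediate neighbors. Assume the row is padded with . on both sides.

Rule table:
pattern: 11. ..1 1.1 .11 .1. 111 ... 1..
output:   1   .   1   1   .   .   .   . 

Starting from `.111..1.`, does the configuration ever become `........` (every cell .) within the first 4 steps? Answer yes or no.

.1.1....
..1.....
........
all cells are . at step 3

yes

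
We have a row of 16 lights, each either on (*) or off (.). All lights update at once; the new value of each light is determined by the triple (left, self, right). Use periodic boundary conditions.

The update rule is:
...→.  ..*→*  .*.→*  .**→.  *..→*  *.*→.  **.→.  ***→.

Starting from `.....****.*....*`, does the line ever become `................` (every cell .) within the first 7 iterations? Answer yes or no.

*...*.....**..**
.*.***...*..**..
**....*.****..*.
..*..**.....***.
.****..*...*...*
.....****.***.**
*...*...........
iteration 7 is *...*..........., still not uniform .

no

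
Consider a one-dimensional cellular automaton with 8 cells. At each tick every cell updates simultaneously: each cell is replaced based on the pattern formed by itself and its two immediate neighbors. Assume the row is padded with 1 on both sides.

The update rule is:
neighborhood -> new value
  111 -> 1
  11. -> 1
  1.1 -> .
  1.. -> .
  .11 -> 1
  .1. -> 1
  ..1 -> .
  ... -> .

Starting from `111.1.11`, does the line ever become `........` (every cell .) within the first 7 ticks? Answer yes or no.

tick 1: 111.1.11  (fixed point — unchanged through tick 7)
tick 7 is 111.1.11, still not uniform .

no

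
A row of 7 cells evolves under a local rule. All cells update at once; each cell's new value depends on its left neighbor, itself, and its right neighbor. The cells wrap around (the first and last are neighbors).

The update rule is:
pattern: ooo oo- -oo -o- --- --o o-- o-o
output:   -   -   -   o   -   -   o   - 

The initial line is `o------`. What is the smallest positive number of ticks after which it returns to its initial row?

14

oo-----
--o----
--oo---
----o--
----oo-
------o
o-----o
-o-----
-oo----
---o---
---oo--
-----o-
-----oo
o------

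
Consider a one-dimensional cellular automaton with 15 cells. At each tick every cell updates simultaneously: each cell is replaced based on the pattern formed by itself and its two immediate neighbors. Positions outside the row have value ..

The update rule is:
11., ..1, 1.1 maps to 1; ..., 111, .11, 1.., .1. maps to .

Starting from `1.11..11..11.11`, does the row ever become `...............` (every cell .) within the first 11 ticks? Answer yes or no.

tick 1: .1.1.1.1.1.11.1
tick 2: 1.1.1.1.1.1.11.
tick 3: .1.1.1.1.1.1.1.
tick 4: 1.1.1.1.1.1.1..
tick 5: .1.1.1.1.1.1...
tick 6: 1.1.1.1.1.1....
tick 7: .1.1.1.1.1.....
tick 8: 1.1.1.1.1......
tick 9: .1.1.1.1.......
tick 10: 1.1.1.1........
tick 11: .1.1.1.........
tick 11 is .1.1.1........., still not uniform .

no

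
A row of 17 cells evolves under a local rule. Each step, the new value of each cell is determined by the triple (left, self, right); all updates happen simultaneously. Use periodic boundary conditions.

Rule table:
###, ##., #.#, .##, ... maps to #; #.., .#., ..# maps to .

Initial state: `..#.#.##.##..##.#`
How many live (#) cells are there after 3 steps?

13

...#.######..###.
##..#######..###.
##..#######..####
count of #: 13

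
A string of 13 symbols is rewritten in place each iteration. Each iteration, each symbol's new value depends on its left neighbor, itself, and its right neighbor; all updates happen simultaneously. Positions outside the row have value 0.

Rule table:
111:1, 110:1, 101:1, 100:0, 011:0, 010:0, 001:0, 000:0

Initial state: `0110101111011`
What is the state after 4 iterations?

0011010111101
0001101011110
0000110101110
0000011010110

0000011010110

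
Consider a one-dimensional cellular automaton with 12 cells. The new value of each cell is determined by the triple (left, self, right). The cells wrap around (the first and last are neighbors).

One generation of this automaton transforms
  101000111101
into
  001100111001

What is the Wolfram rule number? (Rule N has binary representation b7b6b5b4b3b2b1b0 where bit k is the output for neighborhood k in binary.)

position 7: 111 → 1  (bit 7 = 1)
position 0: 110 → 0  (bit 6 = 0)
position 1: 101 → 0  (bit 5 = 0)
position 3: 100 → 1  (bit 4 = 1)
position 6: 011 → 1  (bit 3 = 1)
position 2: 010 → 1  (bit 2 = 1)
position 5: 001 → 0  (bit 1 = 0)
position 4: 000 → 0  (bit 0 = 0)
bits b7..b0 = 10011100 = 156

156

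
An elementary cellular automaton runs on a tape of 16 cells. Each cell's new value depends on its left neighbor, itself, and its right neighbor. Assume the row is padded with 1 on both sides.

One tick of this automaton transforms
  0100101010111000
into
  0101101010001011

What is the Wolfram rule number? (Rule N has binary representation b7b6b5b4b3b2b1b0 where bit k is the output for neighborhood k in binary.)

71

position 11: 111 → 0  (bit 7 = 0)
position 12: 110 → 1  (bit 6 = 1)
position 0: 101 → 0  (bit 5 = 0)
position 2: 100 → 0  (bit 4 = 0)
position 10: 011 → 0  (bit 3 = 0)
position 1: 010 → 1  (bit 2 = 1)
position 3: 001 → 1  (bit 1 = 1)
position 14: 000 → 1  (bit 0 = 1)
bits b7..b0 = 01000111 = 71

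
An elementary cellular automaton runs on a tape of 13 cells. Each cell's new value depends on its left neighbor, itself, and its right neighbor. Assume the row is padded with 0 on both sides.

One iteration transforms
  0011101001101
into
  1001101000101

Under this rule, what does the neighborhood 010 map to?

At position 6 the neighborhood is 010; the next row has 1 there.

1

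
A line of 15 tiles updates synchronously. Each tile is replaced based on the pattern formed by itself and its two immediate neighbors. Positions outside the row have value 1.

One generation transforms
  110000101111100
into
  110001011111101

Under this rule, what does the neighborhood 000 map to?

At position 3 the neighborhood is 000; the next row has 0 there.

0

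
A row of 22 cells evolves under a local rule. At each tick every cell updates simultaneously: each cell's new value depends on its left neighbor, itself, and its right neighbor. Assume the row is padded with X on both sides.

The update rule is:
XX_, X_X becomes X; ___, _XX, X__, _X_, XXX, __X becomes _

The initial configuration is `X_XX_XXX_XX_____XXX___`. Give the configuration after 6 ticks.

XX_XX__XX_X_______X___
_XX_X___XX____________
X_XX_____X____________
XX_X__________________
_XX___________________
X_X___________________

X_X___________________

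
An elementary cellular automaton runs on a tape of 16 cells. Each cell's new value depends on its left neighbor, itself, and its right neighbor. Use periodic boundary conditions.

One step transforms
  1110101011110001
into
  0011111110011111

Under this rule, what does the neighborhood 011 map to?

At position 8 the neighborhood is 011; the next row has 1 there.

1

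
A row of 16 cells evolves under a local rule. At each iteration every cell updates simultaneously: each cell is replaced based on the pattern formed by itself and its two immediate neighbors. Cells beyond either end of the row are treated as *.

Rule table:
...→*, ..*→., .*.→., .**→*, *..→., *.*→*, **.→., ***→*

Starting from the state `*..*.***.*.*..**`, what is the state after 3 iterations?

....***.*.*...**
.**.**.*.*..*.**
**.**.*.*....***

**.**.*.*....***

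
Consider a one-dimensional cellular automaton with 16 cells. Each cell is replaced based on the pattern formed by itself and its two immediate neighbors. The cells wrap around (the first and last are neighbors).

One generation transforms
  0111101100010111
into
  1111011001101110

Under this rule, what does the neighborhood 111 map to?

At position 2 the neighborhood is 111; the next row has 1 there.

1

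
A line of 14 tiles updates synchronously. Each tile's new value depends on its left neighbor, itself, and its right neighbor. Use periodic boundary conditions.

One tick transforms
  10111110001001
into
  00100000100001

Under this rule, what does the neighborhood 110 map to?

At position 0 the neighborhood is 110; the next row has 0 there.

0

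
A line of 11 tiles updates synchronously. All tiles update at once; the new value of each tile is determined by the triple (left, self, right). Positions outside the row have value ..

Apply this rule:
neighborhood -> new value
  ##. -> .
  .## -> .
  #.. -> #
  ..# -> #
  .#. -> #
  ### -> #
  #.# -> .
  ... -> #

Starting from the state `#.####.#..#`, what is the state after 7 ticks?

#..##..####
###..##.##.
.#.##.....#
##...######
..###.####.
##.#...##.#
...####...#

...####...#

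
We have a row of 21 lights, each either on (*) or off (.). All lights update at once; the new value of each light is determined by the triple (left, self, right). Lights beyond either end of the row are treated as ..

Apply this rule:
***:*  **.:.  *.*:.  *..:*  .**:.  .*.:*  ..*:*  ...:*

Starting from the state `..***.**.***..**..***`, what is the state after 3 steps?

***.******.***..***..

step 1: **.*......*.**..**.*.
step 2: ...********...**...**
step 3: ***.******.***..***..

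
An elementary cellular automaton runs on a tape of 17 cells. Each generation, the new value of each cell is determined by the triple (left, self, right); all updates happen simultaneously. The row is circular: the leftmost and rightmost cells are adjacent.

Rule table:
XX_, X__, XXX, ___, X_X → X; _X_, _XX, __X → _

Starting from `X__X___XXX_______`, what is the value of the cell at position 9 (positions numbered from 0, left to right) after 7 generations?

_

generation 1: _X__XX__XXXXXXXX_
generation 2: __X__XX__XXXXXXXX
generation 3: X__X__XX__XXXXXXX
generation 4: XX__X__XX__XXXXXX
generation 5: XXX__X__XX__XXXXX
generation 6: XXXX__X__XX__XXXX
generation 7: XXXXX__X__XX__XXX
position 9 holds _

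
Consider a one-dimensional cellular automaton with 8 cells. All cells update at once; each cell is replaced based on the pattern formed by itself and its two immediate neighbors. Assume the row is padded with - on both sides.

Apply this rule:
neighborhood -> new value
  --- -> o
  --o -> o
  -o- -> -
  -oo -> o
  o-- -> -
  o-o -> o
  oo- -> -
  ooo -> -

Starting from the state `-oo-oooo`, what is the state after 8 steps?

o---o--o

step 1: oo-oo---
step 2: o-oo--oo
step 3: -oo--oo-
step 4: oo--oo--
step 5: o--oo--o
step 6: --oo--o-
step 7: ooo--o--
step 8: o---o--o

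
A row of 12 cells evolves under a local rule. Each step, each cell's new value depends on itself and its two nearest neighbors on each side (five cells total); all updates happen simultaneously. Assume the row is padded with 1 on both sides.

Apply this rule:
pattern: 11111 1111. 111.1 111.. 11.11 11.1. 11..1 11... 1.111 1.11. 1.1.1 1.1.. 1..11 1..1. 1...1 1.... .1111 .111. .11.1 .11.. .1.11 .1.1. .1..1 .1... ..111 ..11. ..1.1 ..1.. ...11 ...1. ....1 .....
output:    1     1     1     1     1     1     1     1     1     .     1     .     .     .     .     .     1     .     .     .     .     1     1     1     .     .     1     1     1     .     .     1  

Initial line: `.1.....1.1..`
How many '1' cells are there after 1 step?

6

1.1.1..11.1.
count of 1: 6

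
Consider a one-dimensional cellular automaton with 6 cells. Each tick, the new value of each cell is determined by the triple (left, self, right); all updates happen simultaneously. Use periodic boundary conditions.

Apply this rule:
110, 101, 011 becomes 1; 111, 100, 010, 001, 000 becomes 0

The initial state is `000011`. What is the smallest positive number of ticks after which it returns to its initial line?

1

000011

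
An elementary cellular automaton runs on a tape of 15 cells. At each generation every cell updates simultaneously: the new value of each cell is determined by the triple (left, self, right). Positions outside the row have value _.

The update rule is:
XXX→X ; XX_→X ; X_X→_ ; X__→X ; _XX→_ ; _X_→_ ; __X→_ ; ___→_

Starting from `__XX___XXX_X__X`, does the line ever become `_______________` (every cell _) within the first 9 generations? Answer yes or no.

generation 1: ___XX___XX__X__
generation 2: ____XX___XX__X_
generation 3: _____XX___XX__X
generation 4: ______XX___XX__
generation 5: _______XX___XX_
generation 6: ________XX___XX
generation 7: _________XX___X
generation 8: __________XX___
generation 9: ___________XX__
generation 9 is ___________XX__, still not uniform _

no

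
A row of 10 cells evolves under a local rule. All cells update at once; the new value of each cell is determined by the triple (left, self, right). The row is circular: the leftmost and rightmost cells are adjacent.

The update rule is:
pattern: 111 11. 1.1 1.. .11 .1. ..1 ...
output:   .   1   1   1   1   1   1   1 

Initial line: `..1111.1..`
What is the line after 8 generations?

111..11111
..1111....
111..11111  (repeats generation 1; period 2)
generation 8: ..1111....

..1111....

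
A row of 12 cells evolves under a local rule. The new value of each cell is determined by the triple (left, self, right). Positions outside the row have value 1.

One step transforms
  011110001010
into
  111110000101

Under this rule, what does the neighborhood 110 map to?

At position 4 the neighborhood is 110; the next row has 1 there.

1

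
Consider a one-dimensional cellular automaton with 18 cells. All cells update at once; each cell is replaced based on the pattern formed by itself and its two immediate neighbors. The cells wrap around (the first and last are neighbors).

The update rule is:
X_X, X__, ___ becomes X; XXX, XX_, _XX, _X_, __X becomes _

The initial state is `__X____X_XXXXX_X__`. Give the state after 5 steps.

X__XXX__X_____X_XX
_X____X__XXXX__X__
__XXX__X_____X__XX
X____X__XXXX__X___
_XXX__X_____X__XX_

_XXX__X_____X__XX_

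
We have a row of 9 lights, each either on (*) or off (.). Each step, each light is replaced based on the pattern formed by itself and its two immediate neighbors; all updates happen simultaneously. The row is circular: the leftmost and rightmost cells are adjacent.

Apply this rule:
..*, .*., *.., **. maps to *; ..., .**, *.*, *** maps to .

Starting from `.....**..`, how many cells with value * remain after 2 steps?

....*.**.
...**..**
count of *: 4

4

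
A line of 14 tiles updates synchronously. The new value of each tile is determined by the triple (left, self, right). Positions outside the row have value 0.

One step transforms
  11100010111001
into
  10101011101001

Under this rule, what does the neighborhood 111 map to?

At position 1 the neighborhood is 111; the next row has 0 there.

0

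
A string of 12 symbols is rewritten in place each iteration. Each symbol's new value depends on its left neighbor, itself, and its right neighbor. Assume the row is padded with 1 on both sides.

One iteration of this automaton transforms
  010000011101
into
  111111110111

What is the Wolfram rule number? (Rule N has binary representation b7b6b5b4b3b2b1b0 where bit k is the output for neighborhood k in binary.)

127

position 8: 111 → 0  (bit 7 = 0)
position 9: 110 → 1  (bit 6 = 1)
position 0: 101 → 1  (bit 5 = 1)
position 2: 100 → 1  (bit 4 = 1)
position 7: 011 → 1  (bit 3 = 1)
position 1: 010 → 1  (bit 2 = 1)
position 6: 001 → 1  (bit 1 = 1)
position 3: 000 → 1  (bit 0 = 1)
bits b7..b0 = 01111111 = 127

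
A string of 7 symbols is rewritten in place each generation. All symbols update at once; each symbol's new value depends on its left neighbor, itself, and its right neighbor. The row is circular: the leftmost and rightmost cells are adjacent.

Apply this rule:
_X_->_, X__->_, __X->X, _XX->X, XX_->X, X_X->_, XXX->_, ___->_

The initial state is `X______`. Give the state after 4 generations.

___X___

generation 1: ______X
generation 2: _____X_
generation 3: ____X__
generation 4: ___X___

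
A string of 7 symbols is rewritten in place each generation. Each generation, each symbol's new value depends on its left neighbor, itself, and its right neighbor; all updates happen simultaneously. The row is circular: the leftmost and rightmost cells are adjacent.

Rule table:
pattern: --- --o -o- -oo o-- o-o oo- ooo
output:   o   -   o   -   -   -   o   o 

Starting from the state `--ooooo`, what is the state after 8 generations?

---oooo
-o--ooo
-o---oo
-o-o--o
-o-o--o  (fixed point — unchanged through generation 8)

-o-o--o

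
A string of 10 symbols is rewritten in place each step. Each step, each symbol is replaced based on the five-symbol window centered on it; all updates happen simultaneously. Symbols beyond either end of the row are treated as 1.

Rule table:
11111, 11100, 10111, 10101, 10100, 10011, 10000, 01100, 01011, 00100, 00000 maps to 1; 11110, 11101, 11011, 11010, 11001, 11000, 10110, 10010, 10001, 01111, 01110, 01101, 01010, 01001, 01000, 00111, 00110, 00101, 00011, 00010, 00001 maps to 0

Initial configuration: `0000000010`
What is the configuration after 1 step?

0111110001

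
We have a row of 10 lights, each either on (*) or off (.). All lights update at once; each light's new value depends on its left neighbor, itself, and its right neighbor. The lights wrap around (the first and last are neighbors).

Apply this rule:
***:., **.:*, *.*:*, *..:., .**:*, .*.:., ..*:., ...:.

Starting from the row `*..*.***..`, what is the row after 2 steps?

....***...

....**.*..
....***...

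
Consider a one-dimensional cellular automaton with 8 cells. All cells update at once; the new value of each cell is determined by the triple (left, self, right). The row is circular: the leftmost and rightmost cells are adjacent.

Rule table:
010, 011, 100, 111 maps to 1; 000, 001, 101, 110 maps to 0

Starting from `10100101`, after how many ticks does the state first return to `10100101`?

2

tick 1: 00110101
tick 2: 10100101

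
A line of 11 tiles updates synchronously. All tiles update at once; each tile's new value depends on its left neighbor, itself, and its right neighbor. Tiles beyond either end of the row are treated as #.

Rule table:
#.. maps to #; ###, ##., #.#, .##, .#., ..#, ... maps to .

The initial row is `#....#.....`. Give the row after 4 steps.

.#....#....
..#....#...
#..#....#..
.#..#....#.

.#..#....#.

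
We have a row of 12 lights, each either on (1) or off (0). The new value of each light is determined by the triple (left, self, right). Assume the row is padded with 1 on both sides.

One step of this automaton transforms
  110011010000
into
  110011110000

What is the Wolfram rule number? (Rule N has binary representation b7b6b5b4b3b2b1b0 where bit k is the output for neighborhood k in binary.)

position 0: 111 → 1  (bit 7 = 1)
position 1: 110 → 1  (bit 6 = 1)
position 6: 101 → 1  (bit 5 = 1)
position 2: 100 → 0  (bit 4 = 0)
position 4: 011 → 1  (bit 3 = 1)
position 7: 010 → 1  (bit 2 = 1)
position 3: 001 → 0  (bit 1 = 0)
position 9: 000 → 0  (bit 0 = 0)
bits b7..b0 = 11101100 = 236

236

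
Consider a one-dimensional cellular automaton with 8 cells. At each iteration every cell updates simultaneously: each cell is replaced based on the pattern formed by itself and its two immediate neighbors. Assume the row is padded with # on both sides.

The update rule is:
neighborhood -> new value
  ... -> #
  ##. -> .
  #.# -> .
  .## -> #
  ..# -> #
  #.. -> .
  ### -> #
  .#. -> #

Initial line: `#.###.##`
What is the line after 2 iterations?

.##..###

iteration 1: ..##..##
iteration 2: .##..###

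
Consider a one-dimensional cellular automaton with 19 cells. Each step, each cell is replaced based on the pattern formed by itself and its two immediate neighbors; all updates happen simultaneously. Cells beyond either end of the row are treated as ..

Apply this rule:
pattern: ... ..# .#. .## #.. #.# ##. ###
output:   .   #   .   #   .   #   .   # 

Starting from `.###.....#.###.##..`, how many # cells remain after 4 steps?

step 1: ###.....#.###.##...
step 2: ##.....#.###.##....
step 3: #.....#.###.##.....
step 4: .....#.###.##......
count of #: 6

6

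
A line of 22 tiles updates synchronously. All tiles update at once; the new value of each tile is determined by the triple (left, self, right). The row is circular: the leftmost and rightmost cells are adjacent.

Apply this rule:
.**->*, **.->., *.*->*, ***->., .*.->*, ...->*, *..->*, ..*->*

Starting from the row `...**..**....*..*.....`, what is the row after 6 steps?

......**..**..........

step 1: ****.***.*************
step 2: ....**..**............
step 3: *****.***.************
step 4: .....**..**...........
step 5: ******.***.***********
step 6: ......**..**..........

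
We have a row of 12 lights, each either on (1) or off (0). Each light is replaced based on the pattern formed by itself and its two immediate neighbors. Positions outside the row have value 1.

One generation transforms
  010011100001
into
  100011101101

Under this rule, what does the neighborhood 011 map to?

1

At position 4 the neighborhood is 011; the next row has 1 there.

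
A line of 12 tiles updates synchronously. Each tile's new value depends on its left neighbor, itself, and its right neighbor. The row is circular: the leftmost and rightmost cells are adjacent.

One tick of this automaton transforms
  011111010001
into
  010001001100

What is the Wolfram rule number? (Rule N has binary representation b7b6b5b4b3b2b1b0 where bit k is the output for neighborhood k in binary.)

89

position 2: 111 → 0  (bit 7 = 0)
position 5: 110 → 1  (bit 6 = 1)
position 0: 101 → 0  (bit 5 = 0)
position 8: 100 → 1  (bit 4 = 1)
position 1: 011 → 1  (bit 3 = 1)
position 7: 010 → 0  (bit 2 = 0)
position 10: 001 → 0  (bit 1 = 0)
position 9: 000 → 1  (bit 0 = 1)
bits b7..b0 = 01011001 = 89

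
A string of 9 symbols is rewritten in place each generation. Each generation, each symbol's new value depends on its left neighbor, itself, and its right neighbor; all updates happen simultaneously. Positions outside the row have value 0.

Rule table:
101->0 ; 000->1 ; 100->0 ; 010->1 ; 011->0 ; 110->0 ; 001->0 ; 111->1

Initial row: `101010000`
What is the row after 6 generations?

101010111
101010010
101010010  (fixed point — unchanged through generation 6)

101010010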